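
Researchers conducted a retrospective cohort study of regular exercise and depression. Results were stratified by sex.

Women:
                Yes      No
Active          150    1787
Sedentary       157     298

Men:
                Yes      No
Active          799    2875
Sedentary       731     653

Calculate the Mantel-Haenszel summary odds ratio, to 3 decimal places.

OR_MH = Σ(aᵢdᵢ/nᵢ) / Σ(bᵢcᵢ/nᵢ), where nᵢ is the stratum total.
Stratum 1 (Women): n = 2392; a·d/n = 150·298/2392 = 18.6873; b·c/n = 1787·157/2392 = 117.2906
Stratum 2 (Men): n = 5058; a·d/n = 799·653/5058 = 103.1528; b·c/n = 2875·731/5058 = 415.5051
OR_MH = (18.6873 + 103.1528) / (117.2906 + 415.5051) = 121.8401 / 532.7957 = 0.22868

0.229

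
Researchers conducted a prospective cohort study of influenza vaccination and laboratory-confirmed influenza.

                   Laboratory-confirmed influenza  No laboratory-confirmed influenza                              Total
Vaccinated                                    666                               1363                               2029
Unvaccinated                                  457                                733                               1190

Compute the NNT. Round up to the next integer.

Risk in treated group = 666/2029 = 0.32824; risk in control = 457/1190 = 0.38403.
Absolute risk reduction = 0.38403 − 0.32824 = 0.05579
NNT = 1 / ARR = 1 / 0.05579 = 17.923 → round up → 18

18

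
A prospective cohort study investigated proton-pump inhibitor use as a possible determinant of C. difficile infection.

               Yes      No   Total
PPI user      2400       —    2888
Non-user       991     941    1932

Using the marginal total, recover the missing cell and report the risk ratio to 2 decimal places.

1.62

The missing cell is in the exposed row: 2888 − 2400 = 488.
So a = 2400, b = 488, c = 991, d = 941.
RR = [a/(a+b)] / [c/(c+d)] = (2400/2888) / (991/1932) = 0.83102/0.51294 = 1.62012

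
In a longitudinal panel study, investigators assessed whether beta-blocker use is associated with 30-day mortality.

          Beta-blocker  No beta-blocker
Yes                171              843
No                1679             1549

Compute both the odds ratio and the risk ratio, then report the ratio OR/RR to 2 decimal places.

0.71

Reading the table with exposure as columns: a = 171 (Beta-blocker, case), b = 1679 (Beta-blocker, non-case), c = 843 (No beta-blocker, case), d = 1549.
OR = (171·1549)/(1679·843) = 264879/1415397 = 0.18714
Risk in exposed = 171/1850 = 0.09243; risk in unexposed = 843/2392 = 0.35242; RR = 0.26228
OR/RR = 0.18714 / 0.26228 = 0.71353
The outcome is not rare, so the OR lies further from 1 than the RR.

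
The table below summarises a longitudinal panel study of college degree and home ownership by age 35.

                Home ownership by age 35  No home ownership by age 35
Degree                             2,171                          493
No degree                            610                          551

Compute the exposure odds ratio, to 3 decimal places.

3.978

Cells: a = 2171, b = 493, c = 610, d = 551.
OR = (a·d)/(b·c) = (2171 × 551) / (493 × 610) = 1196221 / 300730 = 3.97772
The odds of home ownership by age 35 are about 3.98 times as high in the degree group.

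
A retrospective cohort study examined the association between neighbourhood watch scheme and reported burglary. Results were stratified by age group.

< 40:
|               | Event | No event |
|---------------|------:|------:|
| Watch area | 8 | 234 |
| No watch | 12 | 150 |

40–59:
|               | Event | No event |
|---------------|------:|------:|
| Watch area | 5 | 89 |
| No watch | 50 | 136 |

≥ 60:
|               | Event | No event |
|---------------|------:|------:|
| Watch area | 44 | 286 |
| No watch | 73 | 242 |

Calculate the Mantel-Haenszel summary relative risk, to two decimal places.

RR_MH = Σ(aᵢ·n₀ᵢ/nᵢ) / Σ(cᵢ·n₁ᵢ/nᵢ), with n₁ᵢ = aᵢ+bᵢ (exposed), n₀ᵢ = cᵢ+dᵢ (unexposed), nᵢ = n₁ᵢ+n₀ᵢ.
Stratum 1 (< 40): n₁ = 242, n₀ = 162, n = 404; a·n₀/n = 8·162/404 = 3.2079; c·n₁/n = 12·242/404 = 7.1881
Stratum 2 (40–59): n₁ = 94, n₀ = 186, n = 280; a·n₀/n = 5·186/280 = 3.3214; c·n₁/n = 50·94/280 = 16.7857
Stratum 3 (≥ 60): n₁ = 330, n₀ = 315, n = 645; a·n₀/n = 44·315/645 = 21.4884; c·n₁/n = 73·330/645 = 37.3488
RR_MH = (3.2079 + 3.3214 + 21.4884) / (7.1881 + 16.7857 + 37.3488) = 28.0177 / 61.3227 = 0.45689

0.46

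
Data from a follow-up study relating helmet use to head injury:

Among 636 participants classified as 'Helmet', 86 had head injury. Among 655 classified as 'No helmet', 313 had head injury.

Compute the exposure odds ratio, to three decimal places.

0.171

From the description: a = 86, b = 550, c = 313, d = 342.
OR = (a·d)/(b·c) = (86 × 342) / (550 × 313) = 29412 / 172150 = 0.17085
Exposure is associated with lower odds of head injury (OR = 0.17 < 1).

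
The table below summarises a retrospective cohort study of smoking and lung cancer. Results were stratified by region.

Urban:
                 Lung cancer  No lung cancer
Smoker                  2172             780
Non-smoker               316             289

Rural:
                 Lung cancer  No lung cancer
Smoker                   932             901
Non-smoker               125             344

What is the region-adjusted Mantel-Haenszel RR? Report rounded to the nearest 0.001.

RR_MH = Σ(aᵢ·n₀ᵢ/nᵢ) / Σ(cᵢ·n₁ᵢ/nᵢ), with n₁ᵢ = aᵢ+bᵢ (exposed), n₀ᵢ = cᵢ+dᵢ (unexposed), nᵢ = n₁ᵢ+n₀ᵢ.
Stratum 1 (Urban): n₁ = 2952, n₀ = 605, n = 3557; a·n₀/n = 2172·605/3557 = 369.4293; c·n₁/n = 316·2952/3557 = 262.2525
Stratum 2 (Rural): n₁ = 1833, n₀ = 469, n = 2302; a·n₀/n = 932·469/2302 = 189.8818; c·n₁/n = 125·1833/2302 = 99.5330
RR_MH = (369.4293 + 189.8818) / (262.2525 + 99.5330) = 559.3111 / 361.7855 = 1.54597

1.546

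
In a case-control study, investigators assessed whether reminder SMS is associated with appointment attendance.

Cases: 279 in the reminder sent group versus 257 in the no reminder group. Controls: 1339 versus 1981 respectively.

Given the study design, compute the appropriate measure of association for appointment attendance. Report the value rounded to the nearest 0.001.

From the description: a = 279, b = 1339, c = 257, d = 1981.
This is a case-control study: participants were sampled on outcome status, so risks in the source population cannot be estimated directly — relative risk is not valid here. The odds ratio is the appropriate measure.
OR = (a·d)/(b·c) = (279 × 1981) / (1339 × 257) = 552699 / 344123 = 1.60611

1.606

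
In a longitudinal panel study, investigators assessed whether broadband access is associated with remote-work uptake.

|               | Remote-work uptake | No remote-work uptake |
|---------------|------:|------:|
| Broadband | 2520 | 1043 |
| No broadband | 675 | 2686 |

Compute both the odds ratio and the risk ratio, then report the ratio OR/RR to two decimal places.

Cells: a = 2520, b = 1043, c = 675, d = 2686.
OR = (2520·2686)/(1043·675) = 6768720/704025 = 9.61432
Risk in exposed = 2520/3563 = 0.70727; risk in unexposed = 675/3361 = 0.20083; RR = 3.52168
OR/RR = 9.61432 / 3.52168 = 2.73004
The outcome is not rare, so the OR lies further from 1 than the RR.

2.73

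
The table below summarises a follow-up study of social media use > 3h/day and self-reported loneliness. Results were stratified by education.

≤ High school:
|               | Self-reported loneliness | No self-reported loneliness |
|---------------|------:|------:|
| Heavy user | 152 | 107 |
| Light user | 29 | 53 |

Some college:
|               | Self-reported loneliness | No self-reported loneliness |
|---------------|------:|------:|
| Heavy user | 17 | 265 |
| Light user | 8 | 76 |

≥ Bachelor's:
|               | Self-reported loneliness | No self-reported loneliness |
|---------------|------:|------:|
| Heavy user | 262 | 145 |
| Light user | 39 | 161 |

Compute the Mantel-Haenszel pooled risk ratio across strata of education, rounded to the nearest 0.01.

2.33

RR_MH = Σ(aᵢ·n₀ᵢ/nᵢ) / Σ(cᵢ·n₁ᵢ/nᵢ), with n₁ᵢ = aᵢ+bᵢ (exposed), n₀ᵢ = cᵢ+dᵢ (unexposed), nᵢ = n₁ᵢ+n₀ᵢ.
Stratum 1 (≤ High school): n₁ = 259, n₀ = 82, n = 341; a·n₀/n = 152·82/341 = 36.5513; c·n₁/n = 29·259/341 = 22.0264
Stratum 2 (Some college): n₁ = 282, n₀ = 84, n = 366; a·n₀/n = 17·84/366 = 3.9016; c·n₁/n = 8·282/366 = 6.1639
Stratum 3 (≥ Bachelor's): n₁ = 407, n₀ = 200, n = 607; a·n₀/n = 262·200/607 = 86.3262; c·n₁/n = 39·407/607 = 26.1499
RR_MH = (36.5513 + 3.9016 + 86.3262) / (22.0264 + 6.1639 + 26.1499) = 126.7792 / 54.3402 = 2.33306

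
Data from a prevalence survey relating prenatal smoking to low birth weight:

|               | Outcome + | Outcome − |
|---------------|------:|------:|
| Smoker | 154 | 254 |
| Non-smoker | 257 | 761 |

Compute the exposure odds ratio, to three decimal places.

Cells: a = 154, b = 254, c = 257, d = 761.
OR = (a·d)/(b·c) = (154 × 761) / (254 × 257) = 117194 / 65278 = 1.79531
The odds of low birth weight are about 1.80 times as high in the smoker group.

1.795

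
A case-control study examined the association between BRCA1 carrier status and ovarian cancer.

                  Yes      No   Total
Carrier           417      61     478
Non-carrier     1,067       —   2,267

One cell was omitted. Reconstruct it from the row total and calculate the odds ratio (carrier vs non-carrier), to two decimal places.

The missing cell is in the unexposed row: 2267 − 1067 = 1200.
So a = 417, b = 61, c = 1067, d = 1200.
OR = (a·d)/(b·c) = (417 × 1200) / (61 × 1067) = 500400 / 65087 = 7.68817

7.69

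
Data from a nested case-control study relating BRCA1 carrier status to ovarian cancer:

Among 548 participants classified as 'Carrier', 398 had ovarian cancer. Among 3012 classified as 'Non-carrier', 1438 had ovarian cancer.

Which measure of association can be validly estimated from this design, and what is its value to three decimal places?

2.904

From the description: a = 398, b = 150, c = 1438, d = 1574.
This is a nested case-control study: participants were sampled on outcome status, so risks in the source population cannot be estimated directly — relative risk is not valid here. The odds ratio is the appropriate measure.
OR = (a·d)/(b·c) = (398 × 1574) / (150 × 1438) = 626452 / 215700 = 2.90427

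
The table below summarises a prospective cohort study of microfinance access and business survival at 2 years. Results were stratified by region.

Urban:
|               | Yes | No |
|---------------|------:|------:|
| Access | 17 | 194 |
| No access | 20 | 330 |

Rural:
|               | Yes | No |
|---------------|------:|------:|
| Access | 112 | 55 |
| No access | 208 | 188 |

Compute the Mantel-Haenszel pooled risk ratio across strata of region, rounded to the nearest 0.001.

RR_MH = Σ(aᵢ·n₀ᵢ/nᵢ) / Σ(cᵢ·n₁ᵢ/nᵢ), with n₁ᵢ = aᵢ+bᵢ (exposed), n₀ᵢ = cᵢ+dᵢ (unexposed), nᵢ = n₁ᵢ+n₀ᵢ.
Stratum 1 (Urban): n₁ = 211, n₀ = 350, n = 561; a·n₀/n = 17·350/561 = 10.6061; c·n₁/n = 20·211/561 = 7.5223
Stratum 2 (Rural): n₁ = 167, n₀ = 396, n = 563; a·n₀/n = 112·396/563 = 78.7780; c·n₁/n = 208·167/563 = 61.6980
RR_MH = (10.6061 + 78.7780) / (7.5223 + 61.6980) = 89.3840 / 69.2203 = 1.29130

1.291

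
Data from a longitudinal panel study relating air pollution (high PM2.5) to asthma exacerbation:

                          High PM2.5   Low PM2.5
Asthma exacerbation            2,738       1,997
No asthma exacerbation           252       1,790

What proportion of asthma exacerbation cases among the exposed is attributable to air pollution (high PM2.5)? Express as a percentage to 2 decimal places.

Reading the table with exposure as columns: a = 2738 (High PM2.5, case), b = 252 (High PM2.5, non-case), c = 1997 (Low PM2.5, case), d = 1790.
Risk in exposed = 2738/2990 = 0.91572; risk in unexposed = 1997/3787 = 0.52733.
RR = 0.91572/0.52733 = 1.73652
AR% = (RR − 1)/RR × 100 = (1.73652 − 1)/1.73652 × 100 = 42.4135%

42.41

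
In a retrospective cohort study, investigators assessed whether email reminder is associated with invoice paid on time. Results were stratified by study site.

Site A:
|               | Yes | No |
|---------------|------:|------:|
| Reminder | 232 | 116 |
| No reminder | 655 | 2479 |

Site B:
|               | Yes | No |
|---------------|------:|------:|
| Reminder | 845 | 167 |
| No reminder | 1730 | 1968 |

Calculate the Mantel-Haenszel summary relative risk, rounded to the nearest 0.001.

1.995

RR_MH = Σ(aᵢ·n₀ᵢ/nᵢ) / Σ(cᵢ·n₁ᵢ/nᵢ), with n₁ᵢ = aᵢ+bᵢ (exposed), n₀ᵢ = cᵢ+dᵢ (unexposed), nᵢ = n₁ᵢ+n₀ᵢ.
Stratum 1 (Site A): n₁ = 348, n₀ = 3134, n = 3482; a·n₀/n = 232·3134/3482 = 208.8133; c·n₁/n = 655·348/3482 = 65.4624
Stratum 2 (Site B): n₁ = 1012, n₀ = 3698, n = 4710; a·n₀/n = 845·3698/4710 = 663.4416; c·n₁/n = 1730·1012/4710 = 371.7113
RR_MH = (208.8133 + 663.4416) / (65.4624 + 371.7113) = 872.2549 / 437.1736 = 1.99521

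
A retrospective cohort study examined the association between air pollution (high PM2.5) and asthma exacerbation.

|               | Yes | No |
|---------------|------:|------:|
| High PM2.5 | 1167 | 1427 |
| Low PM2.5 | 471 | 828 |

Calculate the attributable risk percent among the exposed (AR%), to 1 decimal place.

Cells: a = 1167, b = 1427, c = 471, d = 828.
Risk in exposed = 1167/2594 = 0.44988; risk in unexposed = 471/1299 = 0.36259.
RR = 0.44988/0.36259 = 1.24076
AR% = (RR − 1)/RR × 100 = (1.24076 − 1)/1.24076 × 100 = 19.4045%

19.4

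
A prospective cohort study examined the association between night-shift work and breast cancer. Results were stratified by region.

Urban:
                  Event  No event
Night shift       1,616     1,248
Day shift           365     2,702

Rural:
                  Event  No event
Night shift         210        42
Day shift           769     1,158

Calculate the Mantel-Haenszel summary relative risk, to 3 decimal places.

3.851

RR_MH = Σ(aᵢ·n₀ᵢ/nᵢ) / Σ(cᵢ·n₁ᵢ/nᵢ), with n₁ᵢ = aᵢ+bᵢ (exposed), n₀ᵢ = cᵢ+dᵢ (unexposed), nᵢ = n₁ᵢ+n₀ᵢ.
Stratum 1 (Urban): n₁ = 2864, n₀ = 3067, n = 5931; a·n₀/n = 1616·3067/5931 = 835.6554; c·n₁/n = 365·2864/5931 = 176.2536
Stratum 2 (Rural): n₁ = 252, n₀ = 1927, n = 2179; a·n₀/n = 210·1927/2179 = 185.7136; c·n₁/n = 769·252/2179 = 88.9344
RR_MH = (835.6554 + 185.7136) / (176.2536 + 88.9344) = 1021.3690 / 265.1880 = 3.85149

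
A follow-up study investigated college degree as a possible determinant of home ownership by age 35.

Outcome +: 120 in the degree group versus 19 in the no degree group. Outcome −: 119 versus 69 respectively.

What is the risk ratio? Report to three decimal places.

From the description: a = 120, b = 119, c = 19, d = 69.
Risk in exposed = 120/239 = 0.50209; risk in unexposed = 19/88 = 0.21591.
RR = 0.50209 / 0.21591 = 2.32548
The risk among the exposed is 2.33 times that among the unexposed.

2.325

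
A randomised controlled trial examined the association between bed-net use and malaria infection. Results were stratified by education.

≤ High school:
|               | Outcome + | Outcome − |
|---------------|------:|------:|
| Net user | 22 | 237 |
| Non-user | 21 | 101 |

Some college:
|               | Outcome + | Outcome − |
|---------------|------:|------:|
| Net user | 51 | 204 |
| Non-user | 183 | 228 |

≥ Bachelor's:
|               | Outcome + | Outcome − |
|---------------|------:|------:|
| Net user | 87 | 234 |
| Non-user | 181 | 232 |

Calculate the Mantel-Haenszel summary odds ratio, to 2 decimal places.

0.40

OR_MH = Σ(aᵢdᵢ/nᵢ) / Σ(bᵢcᵢ/nᵢ), where nᵢ is the stratum total.
Stratum 1 (≤ High school): n = 381; a·d/n = 22·101/381 = 5.8320; b·c/n = 237·21/381 = 13.0630
Stratum 2 (Some college): n = 666; a·d/n = 51·228/666 = 17.4595; b·c/n = 204·183/666 = 56.0541
Stratum 3 (≥ Bachelor's): n = 734; a·d/n = 87·232/734 = 27.4986; b·c/n = 234·181/734 = 57.7030
OR_MH = (5.8320 + 17.4595 + 27.4986) / (13.0630 + 56.0541 + 57.7030) = 50.7901 / 126.8200 = 0.40049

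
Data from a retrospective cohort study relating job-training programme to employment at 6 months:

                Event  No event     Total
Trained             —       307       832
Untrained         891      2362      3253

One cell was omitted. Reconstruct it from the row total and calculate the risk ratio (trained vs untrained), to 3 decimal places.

2.304

The missing cell is in the exposed row: 832 − 307 = 525.
So a = 525, b = 307, c = 891, d = 2362.
RR = [a/(a+b)] / [c/(c+d)] = (525/832) / (891/3253) = 0.63101/0.27390 = 2.30379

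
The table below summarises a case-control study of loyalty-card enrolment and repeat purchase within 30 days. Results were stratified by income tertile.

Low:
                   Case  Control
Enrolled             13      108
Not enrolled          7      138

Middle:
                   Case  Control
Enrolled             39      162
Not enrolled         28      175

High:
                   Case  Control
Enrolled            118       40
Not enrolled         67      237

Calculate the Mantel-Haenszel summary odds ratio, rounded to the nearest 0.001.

OR_MH = Σ(aᵢdᵢ/nᵢ) / Σ(bᵢcᵢ/nᵢ), where nᵢ is the stratum total.
Stratum 1 (Low): n = 266; a·d/n = 13·138/266 = 6.7444; b·c/n = 108·7/266 = 2.8421
Stratum 2 (Middle): n = 404; a·d/n = 39·175/404 = 16.8936; b·c/n = 162·28/404 = 11.2277
Stratum 3 (High): n = 462; a·d/n = 118·237/462 = 60.5325; b·c/n = 40·67/462 = 5.8009
OR_MH = (6.7444 + 16.8936 + 60.5325) / (2.8421 + 11.2277 + 5.8009) = 84.1704 / 19.8707 = 4.23591

4.236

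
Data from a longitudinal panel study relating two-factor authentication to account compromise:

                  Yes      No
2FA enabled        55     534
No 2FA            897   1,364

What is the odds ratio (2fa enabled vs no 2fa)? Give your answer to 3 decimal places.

0.157

Cells: a = 55, b = 534, c = 897, d = 1364.
OR = (a·d)/(b·c) = (55 × 1364) / (534 × 897) = 75020 / 478998 = 0.15662
Exposure is associated with lower odds of account compromise (OR = 0.16 < 1).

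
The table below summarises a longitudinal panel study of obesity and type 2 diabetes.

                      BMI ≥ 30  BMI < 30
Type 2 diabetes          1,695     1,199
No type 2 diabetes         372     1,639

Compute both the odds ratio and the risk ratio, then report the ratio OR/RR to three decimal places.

Reading the table with exposure as columns: a = 1695 (BMI ≥ 30, case), b = 372 (BMI ≥ 30, non-case), c = 1199 (BMI < 30, case), d = 1639.
OR = (1695·1639)/(372·1199) = 2778105/446028 = 6.22854
Risk in exposed = 1695/2067 = 0.82003; risk in unexposed = 1199/2838 = 0.42248; RR = 1.94099
OR/RR = 6.22854 / 1.94099 = 3.20896
The outcome is not rare, so the OR lies further from 1 than the RR.

3.209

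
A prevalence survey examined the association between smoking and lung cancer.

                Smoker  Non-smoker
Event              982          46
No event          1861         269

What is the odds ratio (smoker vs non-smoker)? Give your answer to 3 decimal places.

Reading the table with exposure as columns: a = 982 (Smoker, case), b = 1861 (Smoker, non-case), c = 46 (Non-smoker, case), d = 269.
OR = (a·d)/(b·c) = (982 × 269) / (1861 × 46) = 264158 / 85606 = 3.08574
The odds of lung cancer are about 3.09 times as high in the smoker group.

3.086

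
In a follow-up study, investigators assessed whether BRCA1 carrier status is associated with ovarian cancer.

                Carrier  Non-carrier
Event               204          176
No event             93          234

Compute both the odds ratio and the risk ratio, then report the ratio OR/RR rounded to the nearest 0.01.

Reading the table with exposure as columns: a = 204 (Carrier, case), b = 93 (Carrier, non-case), c = 176 (Non-carrier, case), d = 234.
OR = (204·234)/(93·176) = 47736/16368 = 2.91642
Risk in exposed = 204/297 = 0.68687; risk in unexposed = 176/410 = 0.42927; RR = 1.60009
OR/RR = 2.91642 / 1.60009 = 1.82266
The outcome is not rare, so the OR lies further from 1 than the RR.

1.82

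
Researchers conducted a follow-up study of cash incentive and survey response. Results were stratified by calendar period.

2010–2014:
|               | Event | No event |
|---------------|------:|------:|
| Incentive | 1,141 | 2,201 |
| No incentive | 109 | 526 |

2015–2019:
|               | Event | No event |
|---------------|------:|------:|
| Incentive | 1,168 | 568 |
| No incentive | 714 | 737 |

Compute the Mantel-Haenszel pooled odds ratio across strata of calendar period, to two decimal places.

2.24

OR_MH = Σ(aᵢdᵢ/nᵢ) / Σ(bᵢcᵢ/nᵢ), where nᵢ is the stratum total.
Stratum 1 (2010–2014): n = 3977; a·d/n = 1141·526/3977 = 150.9092; b·c/n = 2201·109/3977 = 60.3241
Stratum 2 (2015–2019): n = 3187; a·d/n = 1168·737/3187 = 270.1023; b·c/n = 568·714/3187 = 127.2520
OR_MH = (150.9092 + 270.1023) / (60.3241 + 127.2520) = 421.0115 / 187.5761 = 2.24448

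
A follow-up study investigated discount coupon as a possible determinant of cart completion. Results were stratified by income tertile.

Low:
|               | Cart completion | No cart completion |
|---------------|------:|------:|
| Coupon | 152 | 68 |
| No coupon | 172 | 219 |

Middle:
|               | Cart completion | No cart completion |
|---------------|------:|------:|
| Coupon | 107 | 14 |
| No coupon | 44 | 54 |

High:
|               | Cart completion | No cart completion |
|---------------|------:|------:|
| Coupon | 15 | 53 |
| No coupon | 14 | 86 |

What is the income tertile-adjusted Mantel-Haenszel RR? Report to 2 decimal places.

RR_MH = Σ(aᵢ·n₀ᵢ/nᵢ) / Σ(cᵢ·n₁ᵢ/nᵢ), with n₁ᵢ = aᵢ+bᵢ (exposed), n₀ᵢ = cᵢ+dᵢ (unexposed), nᵢ = n₁ᵢ+n₀ᵢ.
Stratum 1 (Low): n₁ = 220, n₀ = 391, n = 611; a·n₀/n = 152·391/611 = 97.2700; c·n₁/n = 172·220/611 = 61.9313
Stratum 2 (Middle): n₁ = 121, n₀ = 98, n = 219; a·n₀/n = 107·98/219 = 47.8813; c·n₁/n = 44·121/219 = 24.3105
Stratum 3 (High): n₁ = 68, n₀ = 100, n = 168; a·n₀/n = 15·100/168 = 8.9286; c·n₁/n = 14·68/168 = 5.6667
RR_MH = (97.2700 + 47.8813 + 8.9286) / (61.9313 + 24.3105 + 5.6667) = 154.0799 / 91.9084 = 1.67645

1.68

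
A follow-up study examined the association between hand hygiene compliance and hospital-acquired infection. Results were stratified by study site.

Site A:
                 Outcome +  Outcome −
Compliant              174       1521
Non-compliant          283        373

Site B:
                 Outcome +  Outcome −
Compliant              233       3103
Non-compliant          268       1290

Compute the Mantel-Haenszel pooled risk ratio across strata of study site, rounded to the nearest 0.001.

RR_MH = Σ(aᵢ·n₀ᵢ/nᵢ) / Σ(cᵢ·n₁ᵢ/nᵢ), with n₁ᵢ = aᵢ+bᵢ (exposed), n₀ᵢ = cᵢ+dᵢ (unexposed), nᵢ = n₁ᵢ+n₀ᵢ.
Stratum 1 (Site A): n₁ = 1695, n₀ = 656, n = 2351; a·n₀/n = 174·656/2351 = 48.5513; c·n₁/n = 283·1695/2351 = 204.0345
Stratum 2 (Site B): n₁ = 3336, n₀ = 1558, n = 4894; a·n₀/n = 233·1558/4894 = 74.1753; c·n₁/n = 268·3336/4894 = 182.6825
RR_MH = (48.5513 + 74.1753) / (204.0345 + 182.6825) = 122.7266 / 386.7169 = 0.31736

0.317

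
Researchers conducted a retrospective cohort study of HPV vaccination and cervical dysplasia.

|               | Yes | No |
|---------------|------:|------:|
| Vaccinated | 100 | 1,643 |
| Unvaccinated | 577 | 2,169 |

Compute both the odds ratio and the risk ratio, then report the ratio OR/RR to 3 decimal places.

0.838

Cells: a = 100, b = 1643, c = 577, d = 2169.
OR = (100·2169)/(1643·577) = 216900/948011 = 0.22879
Risk in exposed = 100/1743 = 0.05737; risk in unexposed = 577/2746 = 0.21012; RR = 0.27304
OR/RR = 0.22879 / 0.27304 = 0.83795
The outcome is not rare, so the OR lies further from 1 than the RR.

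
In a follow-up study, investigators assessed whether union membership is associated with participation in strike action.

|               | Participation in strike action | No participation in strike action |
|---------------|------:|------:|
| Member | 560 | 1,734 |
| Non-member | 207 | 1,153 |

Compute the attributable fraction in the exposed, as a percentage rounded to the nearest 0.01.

Cells: a = 560, b = 1734, c = 207, d = 1153.
Risk in exposed = 560/2294 = 0.24412; risk in unexposed = 207/1360 = 0.15221.
RR = 0.24412/0.15221 = 1.60385
AR% = (RR − 1)/RR × 100 = (1.60385 − 1)/1.60385 × 100 = 37.6499%

37.65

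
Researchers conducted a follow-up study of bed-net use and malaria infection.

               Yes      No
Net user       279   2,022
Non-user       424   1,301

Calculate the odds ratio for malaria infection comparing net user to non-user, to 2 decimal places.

Cells: a = 279, b = 2022, c = 424, d = 1301.
OR = (a·d)/(b·c) = (279 × 1301) / (2022 × 424) = 362979 / 857328 = 0.42338
Exposure is associated with lower odds of malaria infection (OR = 0.42 < 1).

0.42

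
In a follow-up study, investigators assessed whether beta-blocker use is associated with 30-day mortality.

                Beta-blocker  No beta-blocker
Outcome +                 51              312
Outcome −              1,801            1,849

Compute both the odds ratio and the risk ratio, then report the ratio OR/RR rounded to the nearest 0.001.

0.880

Reading the table with exposure as columns: a = 51 (Beta-blocker, case), b = 1801 (Beta-blocker, non-case), c = 312 (No beta-blocker, case), d = 1849.
OR = (51·1849)/(1801·312) = 94299/561912 = 0.16782
Risk in exposed = 51/1852 = 0.02754; risk in unexposed = 312/2161 = 0.14438; RR = 0.19073
OR/RR = 0.16782 / 0.19073 = 0.87985
The outcome is not rare, so the OR lies further from 1 than the RR.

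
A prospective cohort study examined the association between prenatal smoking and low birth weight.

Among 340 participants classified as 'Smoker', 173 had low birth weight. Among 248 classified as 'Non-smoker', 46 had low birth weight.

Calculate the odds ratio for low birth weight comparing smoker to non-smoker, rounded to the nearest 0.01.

4.55

From the description: a = 173, b = 167, c = 46, d = 202.
OR = (a·d)/(b·c) = (173 × 202) / (167 × 46) = 34946 / 7682 = 4.54908
The odds of low birth weight are about 4.55 times as high in the smoker group.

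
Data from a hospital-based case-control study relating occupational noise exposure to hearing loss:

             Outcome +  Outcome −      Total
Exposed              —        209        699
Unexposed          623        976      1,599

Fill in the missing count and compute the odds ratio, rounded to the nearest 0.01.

3.67

The missing cell is in the exposed row: 699 − 209 = 490.
So a = 490, b = 209, c = 623, d = 976.
OR = (a·d)/(b·c) = (490 × 976) / (209 × 623) = 478240 / 130207 = 3.67292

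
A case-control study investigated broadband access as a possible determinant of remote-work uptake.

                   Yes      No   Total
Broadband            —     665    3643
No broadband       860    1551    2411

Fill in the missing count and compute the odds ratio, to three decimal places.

The missing cell is in the exposed row: 3643 − 665 = 2978.
So a = 2978, b = 665, c = 860, d = 1551.
OR = (a·d)/(b·c) = (2978 × 1551) / (665 × 860) = 4618878 / 571900 = 8.07637

8.076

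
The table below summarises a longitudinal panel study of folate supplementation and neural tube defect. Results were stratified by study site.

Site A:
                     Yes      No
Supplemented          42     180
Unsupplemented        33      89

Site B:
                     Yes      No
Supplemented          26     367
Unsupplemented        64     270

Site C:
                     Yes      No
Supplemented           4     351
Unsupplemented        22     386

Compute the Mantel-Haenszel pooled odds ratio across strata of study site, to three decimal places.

OR_MH = Σ(aᵢdᵢ/nᵢ) / Σ(bᵢcᵢ/nᵢ), where nᵢ is the stratum total.
Stratum 1 (Site A): n = 344; a·d/n = 42·89/344 = 10.8663; b·c/n = 180·33/344 = 17.2674
Stratum 2 (Site B): n = 727; a·d/n = 26·270/727 = 9.6561; b·c/n = 367·64/727 = 32.3081
Stratum 3 (Site C): n = 763; a·d/n = 4·386/763 = 2.0236; b·c/n = 351·22/763 = 10.1206
OR_MH = (10.8663 + 9.6561 + 2.0236) / (17.2674 + 32.3081 + 10.1206) = 22.5460 / 59.6961 = 0.37768

0.378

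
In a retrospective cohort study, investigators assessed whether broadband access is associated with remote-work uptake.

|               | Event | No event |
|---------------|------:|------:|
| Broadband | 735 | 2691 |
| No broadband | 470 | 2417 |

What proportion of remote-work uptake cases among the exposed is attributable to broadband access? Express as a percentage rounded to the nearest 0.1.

24.1

Cells: a = 735, b = 2691, c = 470, d = 2417.
Risk in exposed = 735/3426 = 0.21454; risk in unexposed = 470/2887 = 0.16280.
RR = 0.21454/0.16280 = 1.31780
AR% = (RR − 1)/RR × 100 = (1.31780 − 1)/1.31780 × 100 = 24.1158%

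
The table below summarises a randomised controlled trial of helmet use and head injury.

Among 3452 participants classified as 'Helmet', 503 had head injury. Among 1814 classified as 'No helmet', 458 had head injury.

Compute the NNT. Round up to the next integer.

Risk in treated group = 503/3452 = 0.14571; risk in control = 458/1814 = 0.25248.
Absolute risk reduction = 0.25248 − 0.14571 = 0.10677
NNT = 1 / ARR = 1 / 0.10677 = 9.366 → round up → 10

10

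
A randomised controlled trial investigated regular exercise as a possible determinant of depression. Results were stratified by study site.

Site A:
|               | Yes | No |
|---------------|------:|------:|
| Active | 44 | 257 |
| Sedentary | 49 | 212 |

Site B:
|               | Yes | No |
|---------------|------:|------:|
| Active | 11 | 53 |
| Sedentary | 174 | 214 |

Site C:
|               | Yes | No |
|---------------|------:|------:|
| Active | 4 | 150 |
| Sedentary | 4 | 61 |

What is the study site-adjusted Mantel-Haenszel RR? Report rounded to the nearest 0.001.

RR_MH = Σ(aᵢ·n₀ᵢ/nᵢ) / Σ(cᵢ·n₁ᵢ/nᵢ), with n₁ᵢ = aᵢ+bᵢ (exposed), n₀ᵢ = cᵢ+dᵢ (unexposed), nᵢ = n₁ᵢ+n₀ᵢ.
Stratum 1 (Site A): n₁ = 301, n₀ = 261, n = 562; a·n₀/n = 44·261/562 = 20.4342; c·n₁/n = 49·301/562 = 26.2438
Stratum 2 (Site B): n₁ = 64, n₀ = 388, n = 452; a·n₀/n = 11·388/452 = 9.4425; c·n₁/n = 174·64/452 = 24.6372
Stratum 3 (Site C): n₁ = 154, n₀ = 65, n = 219; a·n₀/n = 4·65/219 = 1.1872; c·n₁/n = 4·154/219 = 2.8128
RR_MH = (20.4342 + 9.4425 + 1.1872) / (26.2438 + 24.6372 + 2.8128) = 31.0639 / 53.6937 = 0.57854

0.579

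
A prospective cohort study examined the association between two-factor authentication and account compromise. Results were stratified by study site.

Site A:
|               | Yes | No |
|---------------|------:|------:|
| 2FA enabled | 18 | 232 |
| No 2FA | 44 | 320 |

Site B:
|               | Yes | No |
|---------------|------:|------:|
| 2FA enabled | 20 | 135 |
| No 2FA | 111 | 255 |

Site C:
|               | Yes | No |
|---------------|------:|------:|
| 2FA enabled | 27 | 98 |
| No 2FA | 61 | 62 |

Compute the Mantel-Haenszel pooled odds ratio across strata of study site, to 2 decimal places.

OR_MH = Σ(aᵢdᵢ/nᵢ) / Σ(bᵢcᵢ/nᵢ), where nᵢ is the stratum total.
Stratum 1 (Site A): n = 614; a·d/n = 18·320/614 = 9.3811; b·c/n = 232·44/614 = 16.6254
Stratum 2 (Site B): n = 521; a·d/n = 20·255/521 = 9.7889; b·c/n = 135·111/521 = 28.7620
Stratum 3 (Site C): n = 248; a·d/n = 27·62/248 = 6.7500; b·c/n = 98·61/248 = 24.1048
OR_MH = (9.3811 + 9.7889 + 6.7500) / (16.6254 + 28.7620 + 24.1048) = 25.9200 / 69.4922 = 0.37299

0.37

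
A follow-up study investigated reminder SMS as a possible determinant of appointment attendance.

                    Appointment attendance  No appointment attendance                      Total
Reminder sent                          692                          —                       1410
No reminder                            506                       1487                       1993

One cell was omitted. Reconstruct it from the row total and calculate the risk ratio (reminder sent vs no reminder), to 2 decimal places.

The missing cell is in the exposed row: 1410 − 692 = 718.
So a = 692, b = 718, c = 506, d = 1487.
RR = [a/(a+b)] / [c/(c+d)] = (692/1410) / (506/1993) = 0.49078/0.25389 = 1.93305

1.93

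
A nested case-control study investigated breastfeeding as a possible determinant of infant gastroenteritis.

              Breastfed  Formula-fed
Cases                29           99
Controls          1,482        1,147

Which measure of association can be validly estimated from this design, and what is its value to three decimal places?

Reading the table with exposure as columns: a = 29 (Breastfed, case), b = 1482 (Breastfed, non-case), c = 99 (Formula-fed, case), d = 1147.
This is a nested case-control study: participants were sampled on outcome status, so risks in the source population cannot be estimated directly — relative risk is not valid here. The odds ratio is the appropriate measure.
OR = (a·d)/(b·c) = (29 × 1147) / (1482 × 99) = 33263 / 146718 = 0.22671

0.227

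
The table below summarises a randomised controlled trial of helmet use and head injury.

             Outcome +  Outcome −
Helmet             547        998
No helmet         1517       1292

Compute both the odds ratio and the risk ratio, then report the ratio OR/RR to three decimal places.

Cells: a = 547, b = 998, c = 1517, d = 1292.
OR = (547·1292)/(998·1517) = 706724/1513966 = 0.46680
Risk in exposed = 547/1545 = 0.35405; risk in unexposed = 1517/2809 = 0.54005; RR = 0.65558
OR/RR = 0.46680 / 0.65558 = 0.71205
The outcome is not rare, so the OR lies further from 1 than the RR.

0.712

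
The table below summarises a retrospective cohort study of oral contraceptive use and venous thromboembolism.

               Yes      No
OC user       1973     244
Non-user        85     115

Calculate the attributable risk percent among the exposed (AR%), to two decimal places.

52.24

Cells: a = 1973, b = 244, c = 85, d = 115.
Risk in exposed = 1973/2217 = 0.88994; risk in unexposed = 85/200 = 0.42500.
RR = 0.88994/0.42500 = 2.09398
AR% = (RR − 1)/RR × 100 = (2.09398 − 1)/2.09398 × 100 = 52.2440%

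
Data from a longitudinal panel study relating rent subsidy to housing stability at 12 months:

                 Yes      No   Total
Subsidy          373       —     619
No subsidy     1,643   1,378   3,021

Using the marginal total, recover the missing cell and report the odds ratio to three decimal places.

The missing cell is in the exposed row: 619 − 373 = 246.
So a = 373, b = 246, c = 1643, d = 1378.
OR = (a·d)/(b·c) = (373 × 1378) / (246 × 1643) = 513994 / 404178 = 1.27170

1.272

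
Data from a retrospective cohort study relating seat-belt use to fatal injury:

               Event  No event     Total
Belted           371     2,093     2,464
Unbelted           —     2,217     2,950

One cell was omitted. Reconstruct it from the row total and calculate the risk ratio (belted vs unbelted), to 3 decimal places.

0.606

The missing cell is in the unexposed row: 2950 − 2217 = 733.
So a = 371, b = 2093, c = 733, d = 2217.
RR = [a/(a+b)] / [c/(c+d)] = (371/2464) / (733/2950) = 0.15057/0.24847 = 0.60597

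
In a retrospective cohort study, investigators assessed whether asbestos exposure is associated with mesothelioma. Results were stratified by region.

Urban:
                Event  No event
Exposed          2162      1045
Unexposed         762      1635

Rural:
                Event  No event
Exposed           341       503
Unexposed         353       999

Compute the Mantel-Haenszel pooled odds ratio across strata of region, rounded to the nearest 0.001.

3.525

OR_MH = Σ(aᵢdᵢ/nᵢ) / Σ(bᵢcᵢ/nᵢ), where nᵢ is the stratum total.
Stratum 1 (Urban): n = 5604; a·d/n = 2162·1635/5604 = 630.7762; b·c/n = 1045·762/5604 = 142.0931
Stratum 2 (Rural): n = 2196; a·d/n = 341·999/2196 = 155.1270; b·c/n = 503·353/2196 = 80.8556
OR_MH = (630.7762 + 155.1270) / (142.0931 + 80.8556) = 785.9033 / 222.9488 = 3.52504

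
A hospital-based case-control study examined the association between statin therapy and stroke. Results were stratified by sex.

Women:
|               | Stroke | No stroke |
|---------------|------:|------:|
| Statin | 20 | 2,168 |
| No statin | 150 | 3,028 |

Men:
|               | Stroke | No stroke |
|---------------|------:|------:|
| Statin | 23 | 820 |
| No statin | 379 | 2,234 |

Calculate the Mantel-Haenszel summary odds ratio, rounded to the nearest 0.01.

OR_MH = Σ(aᵢdᵢ/nᵢ) / Σ(bᵢcᵢ/nᵢ), where nᵢ is the stratum total.
Stratum 1 (Women): n = 5366; a·d/n = 20·3028/5366 = 11.2859; b·c/n = 2168·150/5366 = 60.6038
Stratum 2 (Men): n = 3456; a·d/n = 23·2234/3456 = 14.8675; b·c/n = 820·379/3456 = 89.9248
OR_MH = (11.2859 + 14.8675) / (60.6038 + 89.9248) = 26.1534 / 150.5286 = 0.17374

0.17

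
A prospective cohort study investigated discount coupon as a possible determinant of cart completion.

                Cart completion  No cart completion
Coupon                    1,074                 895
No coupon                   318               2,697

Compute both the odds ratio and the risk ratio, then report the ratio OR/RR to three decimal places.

1.968

Cells: a = 1074, b = 895, c = 318, d = 2697.
OR = (1074·2697)/(895·318) = 2896578/284610 = 10.17736
Risk in exposed = 1074/1969 = 0.54545; risk in unexposed = 318/3015 = 0.10547; RR = 5.17153
OR/RR = 10.17736 / 5.17153 = 1.96796
The outcome is not rare, so the OR lies further from 1 than the RR.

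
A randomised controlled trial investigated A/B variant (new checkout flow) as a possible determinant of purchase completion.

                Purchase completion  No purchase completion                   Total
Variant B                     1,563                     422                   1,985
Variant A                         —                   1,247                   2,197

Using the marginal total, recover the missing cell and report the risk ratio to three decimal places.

The missing cell is in the unexposed row: 2197 − 1247 = 950.
So a = 1563, b = 422, c = 950, d = 1247.
RR = [a/(a+b)] / [c/(c+d)] = (1563/1985) / (950/2197) = 0.78741/0.43241 = 1.82098

1.821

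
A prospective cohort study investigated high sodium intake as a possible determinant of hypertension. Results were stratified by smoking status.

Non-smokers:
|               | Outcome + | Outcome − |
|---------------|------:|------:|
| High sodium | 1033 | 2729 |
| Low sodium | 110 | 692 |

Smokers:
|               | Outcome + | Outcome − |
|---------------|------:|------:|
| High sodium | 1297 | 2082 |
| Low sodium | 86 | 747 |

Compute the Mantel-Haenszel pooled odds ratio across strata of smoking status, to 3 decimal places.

OR_MH = Σ(aᵢdᵢ/nᵢ) / Σ(bᵢcᵢ/nᵢ), where nᵢ is the stratum total.
Stratum 1 (Non-smokers): n = 4564; a·d/n = 1033·692/4564 = 156.6249; b·c/n = 2729·110/4564 = 65.7734
Stratum 2 (Smokers): n = 4212; a·d/n = 1297·747/4212 = 230.0235; b·c/n = 2082·86/4212 = 42.5100
OR_MH = (156.6249 + 230.0235) / (65.7734 + 42.5100) = 386.6484 / 108.2834 = 3.57071

3.571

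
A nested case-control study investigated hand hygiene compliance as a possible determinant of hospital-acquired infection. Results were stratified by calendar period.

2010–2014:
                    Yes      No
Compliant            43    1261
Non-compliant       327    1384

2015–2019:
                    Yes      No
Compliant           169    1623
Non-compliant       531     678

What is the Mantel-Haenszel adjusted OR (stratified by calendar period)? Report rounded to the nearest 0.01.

OR_MH = Σ(aᵢdᵢ/nᵢ) / Σ(bᵢcᵢ/nᵢ), where nᵢ is the stratum total.
Stratum 1 (2010–2014): n = 3015; a·d/n = 43·1384/3015 = 19.7386; b·c/n = 1261·327/3015 = 136.7652
Stratum 2 (2015–2019): n = 3001; a·d/n = 169·678/3001 = 38.1813; b·c/n = 1623·531/3001 = 287.1753
OR_MH = (19.7386 + 38.1813) / (136.7652 + 287.1753) = 57.9199 / 423.9404 = 0.13662

0.14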